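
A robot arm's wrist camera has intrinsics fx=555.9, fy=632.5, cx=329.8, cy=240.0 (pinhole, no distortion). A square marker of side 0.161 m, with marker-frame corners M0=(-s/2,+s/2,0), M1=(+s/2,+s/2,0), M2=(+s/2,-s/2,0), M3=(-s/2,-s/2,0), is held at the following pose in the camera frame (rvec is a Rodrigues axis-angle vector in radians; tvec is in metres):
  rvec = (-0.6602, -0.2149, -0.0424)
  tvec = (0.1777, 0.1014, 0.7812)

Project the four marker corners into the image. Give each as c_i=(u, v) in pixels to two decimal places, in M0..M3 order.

Intrinsics K: fx=555.9, fy=632.5, cx=329.8, cy=240.0
Marker side s = 0.161 m; corners in marker frame (Z=0):
  M0 = (-0.0805, +0.0805, 0)
  M1 = (+0.0805, +0.0805, 0)
  M2 = (+0.0805, -0.0805, 0)
  M3 = (-0.0805, -0.0805, 0)
rvec = (-0.6602, -0.2149, -0.0424), |rvec| = θ = 0.69559 rad = 39.854°
Rodrigues: sinθ=0.64084, 1−cosθ=0.23232; R = I + sinθ·[k]× + (1−cosθ)·[k]×²:
    [+0.97696 +0.10719 -0.18454]
    [+0.02906 +0.78985 +0.61261]
    [+0.21143 -0.60386 +0.76854]
t = (0.1777, 0.1014, 0.7812) m
M0: Pc = R·M0+t = (+0.10768, +0.16264, +0.71557); u = 555.9·(+0.10768)/0.71557 + 329.8 = 413.4551, v = 632.5·(+0.16264)/0.71557 + 240.0 = 383.7625
M1: Pc = R·M1+t = (+0.26497, +0.16732, +0.74961); u = 555.9·(+0.26497)/0.74961 + 329.8 = 526.3011, v = 632.5·(+0.16732)/0.74961 + 240.0 = 381.1822
M2: Pc = R·M2+t = (+0.24772, +0.04016, +0.84683); u = 555.9·(+0.24772)/0.84683 + 329.8 = 492.4132, v = 632.5·(+0.04016)/0.84683 + 240.0 = 269.9929
M3: Pc = R·M3+t = (+0.09043, +0.03548, +0.81279); u = 555.9·(+0.09043)/0.81279 + 329.8 = 391.6460, v = 632.5·(+0.03548)/0.81279 + 240.0 = 267.6080

c0=(413.46, 383.76) c1=(526.30, 381.18) c2=(492.41, 269.99) c3=(391.65, 267.61)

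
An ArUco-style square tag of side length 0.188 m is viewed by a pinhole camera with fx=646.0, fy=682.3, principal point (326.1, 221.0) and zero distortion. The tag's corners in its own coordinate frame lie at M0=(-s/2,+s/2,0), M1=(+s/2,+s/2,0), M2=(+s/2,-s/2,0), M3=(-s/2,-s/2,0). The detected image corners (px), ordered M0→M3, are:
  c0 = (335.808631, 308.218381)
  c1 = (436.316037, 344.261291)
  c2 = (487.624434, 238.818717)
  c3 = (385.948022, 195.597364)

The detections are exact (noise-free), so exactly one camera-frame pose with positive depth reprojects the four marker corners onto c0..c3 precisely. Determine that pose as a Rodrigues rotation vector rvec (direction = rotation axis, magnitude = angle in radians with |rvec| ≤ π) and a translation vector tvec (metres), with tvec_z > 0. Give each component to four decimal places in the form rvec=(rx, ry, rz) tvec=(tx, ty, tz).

rvec=(0.2663, -0.2468, 0.3896) tvec=(0.1376, 0.0790, 1.0313)

Intrinsics K: fx=646.0, fy=682.3, cx=326.1, cy=221.0
Marker side s = 0.188 m; corners in marker frame (Z=0):
  M0 = (-0.0940, +0.0940, 0)
  M1 = (+0.0940, +0.0940, 0)
  M2 = (+0.0940, -0.0940, 0)
  M3 = (-0.0940, -0.0940, 0)
Detected image corners:
  c0 = (335.808631, 308.218381) px
  c1 = (436.316037, 344.261291) px
  c2 = (487.624434, 238.818717) px
  c3 = (385.948022, 195.597364) px
Planar DLT: solve 8×8 A·h = b for H (H[2,2]=1):
  H  [+651.74138 -187.34312 +412.26338]
  H  [+285.79102 +633.97593 +273.26857]
  H  [+0.27727 +0.20063 +1.00000]
B = K⁻¹H; ‖b₁‖=0.969629, ‖b₂‖=0.969629; λ = 2/(‖b₁‖+‖b₂‖) = 1.031323, sign → tz>0 ⇒ λ=+1.031323
r₁ = λ·B[:,0] = (+0.89614,+0.33936,+0.28596); r₂ = λ·B[:,1] = (-0.40354,+0.89126,+0.20692)
r₃ = r₁×r₂ = (-0.18464,-0.30082,+0.93563); SVD([r₁ r₂ r₃]) → R = UVᵀ:
  R  [+0.89614 -0.40354 -0.18464]
  R  [+0.33936 +0.89126 -0.30082]
  R  [+0.28596 +0.20692 +0.93563]
t = (+0.13756, +0.07901, +1.03132) m
tr R = 2.723029; θ = arccos((tr R − 1)/2) = 0.532551 rad = 30.513°
axis k = ((R−Rᵀ)₃₂, (R−Rᵀ)₁₃, (R−Rᵀ)₂₁) / (2 sinθ) = (+0.500009, -0.463434, +0.731587)
rvec = θ·k = (+0.266281, -0.246802, +0.389608)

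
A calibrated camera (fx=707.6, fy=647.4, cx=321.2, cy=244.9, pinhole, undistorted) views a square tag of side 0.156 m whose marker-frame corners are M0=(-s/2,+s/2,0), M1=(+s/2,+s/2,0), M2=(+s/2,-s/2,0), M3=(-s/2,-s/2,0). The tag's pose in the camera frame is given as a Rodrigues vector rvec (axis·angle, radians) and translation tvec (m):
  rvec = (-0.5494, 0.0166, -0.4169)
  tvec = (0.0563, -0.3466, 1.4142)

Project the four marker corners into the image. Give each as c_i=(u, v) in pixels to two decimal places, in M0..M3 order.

Intrinsics K: fx=707.6, fy=647.4, cx=321.2, cy=244.9
Marker side s = 0.156 m; corners in marker frame (Z=0):
  M0 = (-0.0780, +0.0780, 0)
  M1 = (+0.0780, +0.0780, 0)
  M2 = (+0.0780, -0.0780, 0)
  M3 = (-0.0780, -0.0780, 0)
rvec = (-0.5494, 0.0166, -0.4169), |rvec| = θ = 0.68987 rad = 39.527°
Rodrigues: sinθ=0.63644, 1−cosθ=0.22867; R = I + sinθ·[k]× + (1−cosθ)·[k]×²:
    [+0.91636 +0.38023 +0.12537]
    [-0.38899 +0.77146 +0.50352]
    [+0.09474 -0.51017 +0.85484]
t = (0.0563, -0.3466, 1.4142) m
M0: Pc = R·M0+t = (+0.01448, -0.25608, +1.36702); u = 707.6·(+0.01448)/1.36702 + 321.2 = 328.6962, v = 647.4·(-0.25608)/1.36702 + 244.9 = 123.6219
M1: Pc = R·M1+t = (+0.15743, -0.31677, +1.38180); u = 707.6·(+0.15743)/1.38180 + 321.2 = 401.8197, v = 647.4·(-0.31677)/1.38180 + 244.9 = 96.4879
M2: Pc = R·M2+t = (+0.09812, -0.43712, +1.46138); u = 707.6·(+0.09812)/1.46138 + 321.2 = 368.7087, v = 647.4·(-0.43712)/1.46138 + 244.9 = 51.2557
M3: Pc = R·M3+t = (-0.04483, -0.37643, +1.44660); u = 707.6·(-0.04483)/1.44660 + 321.2 = 299.2698, v = 647.4·(-0.37643)/1.44660 + 244.9 = 76.4348

c0=(328.70, 123.62) c1=(401.82, 96.49) c2=(368.71, 51.26) c3=(299.27, 76.43)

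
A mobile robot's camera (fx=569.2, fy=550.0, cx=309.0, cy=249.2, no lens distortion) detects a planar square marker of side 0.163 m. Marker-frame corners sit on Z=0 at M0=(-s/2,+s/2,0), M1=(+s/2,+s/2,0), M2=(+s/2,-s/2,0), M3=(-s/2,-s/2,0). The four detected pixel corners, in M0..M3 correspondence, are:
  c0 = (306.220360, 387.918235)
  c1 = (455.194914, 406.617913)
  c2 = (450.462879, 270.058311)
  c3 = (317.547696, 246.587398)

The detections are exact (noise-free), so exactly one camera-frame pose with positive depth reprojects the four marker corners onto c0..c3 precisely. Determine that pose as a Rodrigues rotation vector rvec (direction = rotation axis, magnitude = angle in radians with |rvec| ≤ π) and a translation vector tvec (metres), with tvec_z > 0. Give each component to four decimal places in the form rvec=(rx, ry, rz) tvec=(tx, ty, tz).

Intrinsics K: fx=569.2, fy=550.0, cx=309.0, cy=249.2
Marker side s = 0.163 m; corners in marker frame (Z=0):
  M0 = (-0.0815, +0.0815, 0)
  M1 = (+0.0815, +0.0815, 0)
  M2 = (+0.0815, -0.0815, 0)
  M3 = (-0.0815, -0.0815, 0)
Detected image corners:
  c0 = (306.220360, 387.918235) px
  c1 = (455.194914, 406.617913) px
  c2 = (450.462879, 270.058311) px
  c3 = (317.547696, 246.587398) px
Planar DLT: solve 8×8 A·h = b for H (H[2,2]=1):
  H  [+982.59744 -283.41631 +384.26221]
  H  [+233.64355 +625.33216 +324.15059]
  H  [+0.31563 -0.69164 +1.00000]
B = K⁻¹H; ‖b₁‖=1.611475, ‖b₂‖=1.611475; λ = 2/(‖b₁‖+‖b₂‖) = 0.620549, sign → tz>0 ⇒ λ=+0.620549
r₁ = λ·B[:,0] = (+0.96491,+0.17487,+0.19586); r₂ = λ·B[:,1] = (-0.07599,+0.90001,-0.42920)
r₃ = r₁×r₂ = (-0.25133,+0.39925,+0.88172); SVD([r₁ r₂ r₃]) → R = UVᵀ:
  R  [+0.96491 -0.07599 -0.25133]
  R  [+0.17487 +0.90001 +0.39925]
  R  [+0.19586 -0.42920 +0.88172]
t = (+0.08205, +0.08456, +0.62055) m
tr R = 2.746642; θ = arccos((tr R − 1)/2) = 0.508817 rad = 29.153°
axis k = ((R−Rᵀ)₃₂, (R−Rᵀ)₁₃, (R−Rᵀ)₂₁) / (2 sinθ) = (-0.850312, -0.458994, +0.257478)
rvec = θ·k = (-0.432653, -0.233544, +0.131009)

rvec=(-0.4327, -0.2335, 0.1310) tvec=(0.0821, 0.0846, 0.6205)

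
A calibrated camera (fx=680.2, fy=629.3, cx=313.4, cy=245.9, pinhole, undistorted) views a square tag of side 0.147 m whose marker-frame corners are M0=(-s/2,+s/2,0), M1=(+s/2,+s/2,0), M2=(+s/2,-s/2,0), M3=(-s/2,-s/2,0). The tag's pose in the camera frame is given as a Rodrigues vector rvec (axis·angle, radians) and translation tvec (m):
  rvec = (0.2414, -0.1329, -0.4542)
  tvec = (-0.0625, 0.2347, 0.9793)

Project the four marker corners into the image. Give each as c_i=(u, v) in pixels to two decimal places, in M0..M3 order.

Intrinsics K: fx=680.2, fy=629.3, cx=313.4, cy=245.9
Marker side s = 0.147 m; corners in marker frame (Z=0):
  M0 = (-0.0735, +0.0735, 0)
  M1 = (+0.0735, +0.0735, 0)
  M2 = (+0.0735, -0.0735, 0)
  M3 = (-0.0735, -0.0735, 0)
rvec = (0.2414, -0.1329, -0.4542), |rvec| = θ = 0.53126 rad = 30.439°
Rodrigues: sinθ=0.50662, 1−cosθ=0.13783; R = I + sinθ·[k]× + (1−cosθ)·[k]×²:
    [+0.89063 +0.41747 -0.18028]
    [-0.44880 +0.87080 -0.20073]
    [+0.07319 +0.25968 +0.96292]
t = (-0.0625, 0.2347, 0.9793) m
M0: Pc = R·M0+t = (-0.09728, +0.33169, +0.99301); u = 680.2·(-0.09728)/0.99301 + 313.4 = 246.7659, v = 629.3·(+0.33169)/0.99301 + 245.9 = 456.1027
M1: Pc = R·M1+t = (+0.03365, +0.26572, +1.00377); u = 680.2·(+0.03365)/1.00377 + 313.4 = 336.1995, v = 629.3·(+0.26572)/1.00377 + 245.9 = 412.4881
M2: Pc = R·M2+t = (-0.02772, +0.13771, +0.96559); u = 680.2·(-0.02772)/0.96559 + 313.4 = 293.8712, v = 629.3·(+0.13771)/0.96559 + 245.9 = 335.6486
M3: Pc = R·M3+t = (-0.15865, +0.20368, +0.95483); u = 680.2·(-0.15865)/0.95483 + 313.4 = 200.3852, v = 629.3·(+0.20368)/0.95483 + 245.9 = 380.1411

c0=(246.77, 456.10) c1=(336.20, 412.49) c2=(293.87, 335.65) c3=(200.39, 380.14)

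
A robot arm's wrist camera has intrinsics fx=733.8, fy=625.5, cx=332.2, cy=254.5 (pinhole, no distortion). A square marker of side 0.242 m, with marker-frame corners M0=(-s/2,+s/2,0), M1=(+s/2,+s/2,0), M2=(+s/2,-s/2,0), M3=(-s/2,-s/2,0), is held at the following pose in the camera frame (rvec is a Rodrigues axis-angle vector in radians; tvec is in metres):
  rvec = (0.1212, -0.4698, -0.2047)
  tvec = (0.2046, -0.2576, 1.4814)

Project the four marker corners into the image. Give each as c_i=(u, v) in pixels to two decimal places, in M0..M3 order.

c0=(392.69, 205.72) c1=(488.20, 187.29) c2=(472.61, 88.36) c3=(373.27, 99.89)

Intrinsics K: fx=733.8, fy=625.5, cx=332.2, cy=254.5
Marker side s = 0.242 m; corners in marker frame (Z=0):
  M0 = (-0.1210, +0.1210, 0)
  M1 = (+0.1210, +0.1210, 0)
  M2 = (+0.1210, -0.1210, 0)
  M3 = (-0.1210, -0.1210, 0)
rvec = (0.1212, -0.4698, -0.2047), |rvec| = θ = 0.52660 rad = 30.172°
Rodrigues: sinθ=0.50259, 1−cosθ=0.13548; R = I + sinθ·[k]× + (1−cosθ)·[k]×²:
    [+0.87170 +0.16755 -0.46051]
    [-0.22319 +0.97235 -0.06869]
    [+0.43627 +0.16266 +0.88499]
t = (0.2046, -0.2576, 1.4814) m
M0: Pc = R·M0+t = (+0.11940, -0.11294, +1.44829); u = 733.8·(+0.11940)/1.44829 + 332.2 = 392.6949, v = 625.5·(-0.11294)/1.44829 + 254.5 = 205.7228
M1: Pc = R·M1+t = (+0.33035, -0.16695, +1.55387); u = 733.8·(+0.33035)/1.55387 + 332.2 = 488.2043, v = 625.5·(-0.16695)/1.55387 + 254.5 = 187.2949
M2: Pc = R·M2+t = (+0.28980, -0.40226, +1.51451); u = 733.8·(+0.28980)/1.51451 + 332.2 = 472.6132, v = 625.5·(-0.40226)/1.51451 + 254.5 = 88.3641
M3: Pc = R·M3+t = (+0.07885, -0.34825, +1.40893); u = 733.8·(+0.07885)/1.40893 + 332.2 = 373.2670, v = 625.5·(-0.34825)/1.40893 + 254.5 = 99.8936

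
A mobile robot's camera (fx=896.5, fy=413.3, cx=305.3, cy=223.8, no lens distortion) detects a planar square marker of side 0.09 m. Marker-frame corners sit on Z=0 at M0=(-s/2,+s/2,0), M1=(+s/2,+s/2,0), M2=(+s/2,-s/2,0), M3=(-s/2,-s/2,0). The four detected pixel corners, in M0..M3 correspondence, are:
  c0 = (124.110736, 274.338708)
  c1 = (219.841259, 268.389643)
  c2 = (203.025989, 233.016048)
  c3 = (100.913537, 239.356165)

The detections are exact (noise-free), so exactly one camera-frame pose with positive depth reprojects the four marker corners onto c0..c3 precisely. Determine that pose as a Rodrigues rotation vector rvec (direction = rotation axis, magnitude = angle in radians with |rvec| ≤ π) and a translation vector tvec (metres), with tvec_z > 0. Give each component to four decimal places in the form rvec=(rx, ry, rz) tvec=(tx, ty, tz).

Intrinsics K: fx=896.5, fy=413.3, cx=305.3, cy=223.8
Marker side s = 0.09 m; corners in marker frame (Z=0):
  M0 = (-0.0450, +0.0450, 0)
  M1 = (+0.0450, +0.0450, 0)
  M2 = (+0.0450, -0.0450, 0)
  M3 = (-0.0450, -0.0450, 0)
Detected image corners:
  c0 = (124.110736, 274.338708) px
  c1 = (219.841259, 268.389643) px
  c2 = (203.025989, 233.016048) px
  c3 = (100.913537, 239.356165) px
Planar DLT: solve 8×8 A·h = b for H (H[2,2]=1):
  H  [+1098.24967 +338.34298 +162.29905]
  H  [-67.78768 +572.69830 +254.34203]
  H  [+0.00164 +0.71650 +1.00000]
B = K⁻¹H; ‖b₁‖=1.235539, ‖b₂‖=1.235539; λ = 2/(‖b₁‖+‖b₂‖) = 0.809363, sign → tz>0 ⇒ λ=+0.809363
r₁ = λ·B[:,0] = (+0.99105,-0.13347,+0.00133); r₂ = λ·B[:,1] = (+0.10797,+0.80749,+0.57991)
r₃ = r₁×r₂ = (-0.07847,-0.57458,+0.81468); SVD([r₁ r₂ r₃]) → R = UVᵀ:
  R  [+0.99105 +0.10797 -0.07847]
  R  [-0.13347 +0.80749 -0.57458]
  R  [+0.00133 +0.57991 +0.81468]
t = (-0.12910, +0.05981, +0.80936) m
tr R = 2.613224; θ = arccos((tr R − 1)/2) = 0.632399 rad = 36.234°
axis k = ((R−Rᵀ)₃₂, (R−Rᵀ)₁₃, (R−Rᵀ)₂₁) / (2 sinθ) = (+0.976593, -0.067498, -0.204233)
rvec = θ·k = (+0.617596, -0.042686, -0.129156)

rvec=(0.6176, -0.0427, -0.1292) tvec=(-0.1291, 0.0598, 0.8094)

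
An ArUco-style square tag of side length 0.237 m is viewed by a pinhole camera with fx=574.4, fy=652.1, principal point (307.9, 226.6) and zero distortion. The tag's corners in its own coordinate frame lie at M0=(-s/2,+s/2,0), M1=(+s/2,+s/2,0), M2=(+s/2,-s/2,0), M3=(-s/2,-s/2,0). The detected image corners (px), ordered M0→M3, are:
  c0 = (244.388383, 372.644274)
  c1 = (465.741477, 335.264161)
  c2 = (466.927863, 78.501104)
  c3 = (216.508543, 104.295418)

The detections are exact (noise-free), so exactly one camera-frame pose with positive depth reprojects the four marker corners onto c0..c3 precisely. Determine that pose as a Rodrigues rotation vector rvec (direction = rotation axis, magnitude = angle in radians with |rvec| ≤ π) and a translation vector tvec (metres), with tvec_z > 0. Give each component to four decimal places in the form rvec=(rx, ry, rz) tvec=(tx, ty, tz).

rvec=(0.2831, -0.1559, -0.0973) tvec=(0.0435, 0.0030, 0.5639)

Intrinsics K: fx=574.4, fy=652.1, cx=307.9, cy=226.6
Marker side s = 0.237 m; corners in marker frame (Z=0):
  M0 = (-0.1185, +0.1185, 0)
  M1 = (+0.1185, +0.1185, 0)
  M2 = (+0.1185, -0.1185, 0)
  M3 = (-0.1185, -0.1185, 0)
Detected image corners:
  c0 = (244.388383, 372.644274) px
  c1 = (465.741477, 335.264161) px
  c2 = (466.927863, 78.501104) px
  c3 = (216.508543, 104.295418) px
Planar DLT: solve 8×8 A·h = b for H (H[2,2]=1):
  H  [+1077.69691 +230.78619 +352.24461]
  H  [-79.73088 +1219.77685 +230.08453]
  H  [+0.24706 +0.50594 +1.00000]
B = K⁻¹H; ‖b₁‖=1.773449, ‖b₂‖=1.773449; λ = 2/(‖b₁‖+‖b₂‖) = 0.563873, sign → tz>0 ⇒ λ=+0.563873
r₁ = λ·B[:,0] = (+0.98327,-0.11735,+0.13931); r₂ = λ·B[:,1] = (+0.07363,+0.95561,+0.28529)
r₃ = r₁×r₂ = (-0.16660,-0.27026,+0.94826); SVD([r₁ r₂ r₃]) → R = UVᵀ:
  R  [+0.98327 +0.07363 -0.16660]
  R  [-0.11735 +0.95561 -0.27026]
  R  [+0.13931 +0.28529 +0.94826]
t = (+0.04353, +0.00301, +0.56387) m
tr R = 2.887144; θ = arccos((tr R − 1)/2) = 0.337541 rad = 19.340°
axis k = ((R−Rᵀ)₃₂, (R−Rᵀ)₁₃, (R−Rᵀ)₂₁) / (2 sinθ) = (+0.838766, -0.461872, -0.288350)
rvec = θ·k = (+0.283118, -0.155900, -0.097330)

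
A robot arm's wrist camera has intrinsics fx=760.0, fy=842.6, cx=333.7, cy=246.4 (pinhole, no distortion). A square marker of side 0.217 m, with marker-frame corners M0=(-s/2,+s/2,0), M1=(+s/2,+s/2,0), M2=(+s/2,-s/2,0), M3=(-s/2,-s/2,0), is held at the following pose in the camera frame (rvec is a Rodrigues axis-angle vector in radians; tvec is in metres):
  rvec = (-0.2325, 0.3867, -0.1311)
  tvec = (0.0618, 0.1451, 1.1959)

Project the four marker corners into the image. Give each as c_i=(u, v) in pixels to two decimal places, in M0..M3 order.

Intrinsics K: fx=760.0, fy=842.6, cx=333.7, cy=246.4
Marker side s = 0.217 m; corners in marker frame (Z=0):
  M0 = (-0.1085, +0.1085, 0)
  M1 = (+0.1085, +0.1085, 0)
  M2 = (+0.1085, -0.1085, 0)
  M3 = (-0.1085, -0.1085, 0)
rvec = (-0.2325, 0.3867, -0.1311), |rvec| = θ = 0.46987 rad = 26.922°
Rodrigues: sinθ=0.45277, 1−cosθ=0.10837; R = I + sinθ·[k]× + (1−cosθ)·[k]×²:
    [+0.91816 +0.08220 +0.38759]
    [-0.17046 +0.96503 +0.19915]
    [-0.35766 -0.24892 +0.90006]
t = (0.0618, 0.1451, 1.1959) m
M0: Pc = R·M0+t = (-0.02890, +0.26830, +1.20770); u = 760.0·(-0.02890)/1.20770 + 333.7 = 315.5120, v = 842.6·(+0.26830)/1.20770 + 246.4 = 433.5909
M1: Pc = R·M1+t = (+0.17034, +0.23131, +1.13009); u = 760.0·(+0.17034)/1.13009 + 333.7 = 448.2554, v = 842.6·(+0.23131)/1.13009 + 246.4 = 418.8669
M2: Pc = R·M2+t = (+0.15250, +0.02190, +1.18410); u = 760.0·(+0.15250)/1.18410 + 333.7 = 431.5815, v = 842.6·(+0.02190)/1.18410 + 246.4 = 261.9834
M3: Pc = R·M3+t = (-0.04674, +0.05889, +1.26171); u = 760.0·(-0.04674)/1.26171 + 333.7 = 305.5467, v = 842.6·(+0.05889)/1.26171 + 246.4 = 285.7276

c0=(315.51, 433.59) c1=(448.26, 418.87) c2=(431.58, 261.98) c3=(305.55, 285.73)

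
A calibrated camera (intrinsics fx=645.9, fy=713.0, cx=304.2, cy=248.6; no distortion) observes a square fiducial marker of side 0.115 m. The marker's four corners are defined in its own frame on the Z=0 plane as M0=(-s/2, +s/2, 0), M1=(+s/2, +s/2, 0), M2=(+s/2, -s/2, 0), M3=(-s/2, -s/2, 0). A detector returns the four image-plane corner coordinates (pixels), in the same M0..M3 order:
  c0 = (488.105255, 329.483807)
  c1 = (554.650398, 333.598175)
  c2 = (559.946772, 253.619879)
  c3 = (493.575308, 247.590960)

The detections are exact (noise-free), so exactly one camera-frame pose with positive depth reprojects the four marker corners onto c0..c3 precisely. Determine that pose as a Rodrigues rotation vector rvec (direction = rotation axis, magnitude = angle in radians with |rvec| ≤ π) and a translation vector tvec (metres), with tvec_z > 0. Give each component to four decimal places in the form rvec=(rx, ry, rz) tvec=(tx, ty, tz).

Intrinsics K: fx=645.9, fy=713.0, cx=304.2, cy=248.6
Marker side s = 0.115 m; corners in marker frame (Z=0):
  M0 = (-0.0575, +0.0575, 0)
  M1 = (+0.0575, +0.0575, 0)
  M2 = (+0.0575, -0.0575, 0)
  M3 = (-0.0575, -0.0575, 0)
Detected image corners:
  c0 = (488.105255, 329.483807) px
  c1 = (554.650398, 333.598175) px
  c2 = (559.946772, 253.619879) px
  c3 = (493.575308, 247.590960) px
Planar DLT: solve 8×8 A·h = b for H (H[2,2]=1):
  H  [+685.89606 -49.96299 +524.46411]
  H  [+104.08728 +701.93308 +291.08922]
  H  [+0.20608 -0.00603 +1.00000]
B = K⁻¹H; ‖b₁‖=0.989410, ‖b₂‖=0.989410; λ = 2/(‖b₁‖+‖b₂‖) = 1.010703, sign → tz>0 ⇒ λ=+1.010703
r₁ = λ·B[:,0] = (+0.97519,+0.07493,+0.20828); r₂ = λ·B[:,1] = (-0.07531,+0.99714,-0.00610)
r₃ = r₁×r₂ = (-0.20814,-0.00974,+0.97805); SVD([r₁ r₂ r₃]) → R = UVᵀ:
  R  [+0.97519 -0.07531 -0.20814]
  R  [+0.07493 +0.99714 -0.00974]
  R  [+0.20828 -0.00610 +0.97805]
t = (+0.34467, +0.06023, +1.01070) m
tr R = 2.950386; θ = arccos((tr R − 1)/2) = 0.223205 rad = 12.789°
axis k = ((R−Rᵀ)₃₂, (R−Rᵀ)₁₃, (R−Rᵀ)₂₁) / (2 sinθ) = (+0.008229, -0.940622, +0.339356)
rvec = θ·k = (+0.001837, -0.209951, +0.075746)

rvec=(0.0018, -0.2100, 0.0757) tvec=(0.3447, 0.0602, 1.0107)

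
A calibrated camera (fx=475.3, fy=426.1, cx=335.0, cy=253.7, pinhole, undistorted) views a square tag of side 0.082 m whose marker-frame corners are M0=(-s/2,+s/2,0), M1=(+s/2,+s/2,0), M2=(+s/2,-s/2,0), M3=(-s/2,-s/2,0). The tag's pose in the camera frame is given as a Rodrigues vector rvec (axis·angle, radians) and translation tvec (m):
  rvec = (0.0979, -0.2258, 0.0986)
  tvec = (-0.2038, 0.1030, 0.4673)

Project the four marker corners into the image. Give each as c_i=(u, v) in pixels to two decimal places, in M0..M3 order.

Intrinsics K: fx=475.3, fy=426.1, cx=335.0, cy=253.7
Marker side s = 0.082 m; corners in marker frame (Z=0):
  M0 = (-0.0410, +0.0410, 0)
  M1 = (+0.0410, +0.0410, 0)
  M2 = (+0.0410, -0.0410, 0)
  M3 = (-0.0410, -0.0410, 0)
rvec = (0.0979, -0.2258, 0.0986), |rvec| = θ = 0.26513 rad = 15.191°
Rodrigues: sinθ=0.26203, 1−cosθ=0.03494; R = I + sinθ·[k]× + (1−cosθ)·[k]×²:
    [+0.96982 -0.10844 -0.21837]
    [+0.08646 +0.99040 -0.10782]
    [+0.22796 +0.08569 +0.96989]
t = (-0.2038, 0.1030, 0.4673) m
M0: Pc = R·M0+t = (-0.24801, +0.14006, +0.46147); u = 475.3·(-0.24801)/0.46147 + 335.0 = 79.5569, v = 426.1·(+0.14006)/0.46147 + 253.7 = 383.0273
M1: Pc = R·M1+t = (-0.16848, +0.14715, +0.48016); u = 475.3·(-0.16848)/0.48016 + 335.0 = 168.2221, v = 426.1·(+0.14715)/0.48016 + 253.7 = 384.2841
M2: Pc = R·M2+t = (-0.15959, +0.06594, +0.47313); u = 475.3·(-0.15959)/0.47313 + 335.0 = 174.6778, v = 426.1·(+0.06594)/0.47313 + 253.7 = 313.0836
M3: Pc = R·M3+t = (-0.23912, +0.05885, +0.45444); u = 475.3·(-0.23912)/0.45444 + 335.0 = 84.9072, v = 426.1·(+0.05885)/0.45444 + 253.7 = 308.8786

c0=(79.56, 383.03) c1=(168.22, 384.28) c2=(174.68, 313.08) c3=(84.91, 308.88)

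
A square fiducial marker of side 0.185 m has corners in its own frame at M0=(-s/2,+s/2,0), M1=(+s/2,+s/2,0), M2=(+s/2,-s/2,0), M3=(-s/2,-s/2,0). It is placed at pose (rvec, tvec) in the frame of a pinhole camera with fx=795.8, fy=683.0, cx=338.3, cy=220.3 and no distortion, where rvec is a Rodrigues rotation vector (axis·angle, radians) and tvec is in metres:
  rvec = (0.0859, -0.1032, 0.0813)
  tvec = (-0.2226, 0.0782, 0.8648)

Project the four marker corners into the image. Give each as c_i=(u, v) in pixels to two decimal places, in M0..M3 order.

c0=(41.01, 349.36) c1=(213.09, 357.44) c2=(225.42, 215.12) c3=(50.57, 203.59)

Intrinsics K: fx=795.8, fy=683.0, cx=338.3, cy=220.3
Marker side s = 0.185 m; corners in marker frame (Z=0):
  M0 = (-0.0925, +0.0925, 0)
  M1 = (+0.0925, +0.0925, 0)
  M2 = (+0.0925, -0.0925, 0)
  M3 = (-0.0925, -0.0925, 0)
rvec = (0.0859, -0.1032, 0.0813), |rvec| = θ = 0.15697 rad = 8.994°
Rodrigues: sinθ=0.15632, 1−cosθ=0.01229; R = I + sinθ·[k]× + (1−cosθ)·[k]×²:
    [+0.99139 -0.08539 -0.09929]
    [+0.07654 +0.99302 -0.08973]
    [+0.10626 +0.08136 +0.99100]
t = (-0.2226, 0.0782, 0.8648) m
M0: Pc = R·M0+t = (-0.32220, +0.16297, +0.86250); u = 795.8·(-0.32220)/0.86250 + 338.3 = 41.0139, v = 683.0·(+0.16297)/0.86250 + 220.3 = 349.3571
M1: Pc = R·M1+t = (-0.13880, +0.17713, +0.88216); u = 795.8·(-0.13880)/0.88216 + 338.3 = 213.0916, v = 683.0·(+0.17713)/0.88216 + 220.3 = 357.4447
M2: Pc = R·M2+t = (-0.12300, -0.00657, +0.86710); u = 795.8·(-0.12300)/0.86710 + 338.3 = 225.4163, v = 683.0·(-0.00657)/0.86710 + 220.3 = 215.1217
M3: Pc = R·M3+t = (-0.30640, -0.02073, +0.84744); u = 795.8·(-0.30640)/0.84744 + 338.3 = 50.5681, v = 683.0·(-0.02073)/0.84744 + 220.3 = 203.5889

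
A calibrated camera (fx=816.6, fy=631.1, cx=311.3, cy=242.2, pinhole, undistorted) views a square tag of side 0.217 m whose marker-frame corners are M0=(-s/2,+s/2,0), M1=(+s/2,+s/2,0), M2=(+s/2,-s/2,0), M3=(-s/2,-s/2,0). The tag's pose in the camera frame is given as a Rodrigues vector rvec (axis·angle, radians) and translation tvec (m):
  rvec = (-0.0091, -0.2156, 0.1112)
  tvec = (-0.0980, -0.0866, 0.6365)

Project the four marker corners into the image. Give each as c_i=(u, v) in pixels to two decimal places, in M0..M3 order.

c0=(23.79, 251.68) c1=(305.69, 274.15) c2=(334.94, 68.31) c3=(57.32, 30.54)

Intrinsics K: fx=816.6, fy=631.1, cx=311.3, cy=242.2
Marker side s = 0.217 m; corners in marker frame (Z=0):
  M0 = (-0.1085, +0.1085, 0)
  M1 = (+0.1085, +0.1085, 0)
  M2 = (+0.1085, -0.1085, 0)
  M3 = (-0.1085, -0.1085, 0)
rvec = (-0.0091, -0.2156, 0.1112), |rvec| = θ = 0.24276 rad = 13.909°
Rodrigues: sinθ=0.24038, 1−cosθ=0.02932; R = I + sinθ·[k]× + (1−cosθ)·[k]×²:
    [+0.97072 -0.10913 -0.21399]
    [+0.11109 +0.99381 -0.00292]
    [+0.21299 -0.02094 +0.97683]
t = (-0.0980, -0.0866, 0.6365) m
M0: Pc = R·M0+t = (-0.21516, +0.00918, +0.61112); u = 816.6·(-0.21516)/0.61112 + 311.3 = 23.7896, v = 631.1·(+0.00918)/0.61112 + 242.2 = 251.6750
M1: Pc = R·M1+t = (-0.00452, +0.03328, +0.65734); u = 816.6·(-0.00452)/0.65734 + 311.3 = 305.6873, v = 631.1·(+0.03328)/0.65734 + 242.2 = 274.1526
M2: Pc = R·M2+t = (+0.01916, -0.18238, +0.66188); u = 816.6·(+0.01916)/0.66188 + 311.3 = 334.9440, v = 631.1·(-0.18238)/0.66188 + 242.2 = 68.3063
M3: Pc = R·M3+t = (-0.19148, -0.20648, +0.61566); u = 816.6·(-0.19148)/0.61566 + 311.3 = 57.3231, v = 631.1·(-0.20648)/0.61566 + 242.2 = 30.5418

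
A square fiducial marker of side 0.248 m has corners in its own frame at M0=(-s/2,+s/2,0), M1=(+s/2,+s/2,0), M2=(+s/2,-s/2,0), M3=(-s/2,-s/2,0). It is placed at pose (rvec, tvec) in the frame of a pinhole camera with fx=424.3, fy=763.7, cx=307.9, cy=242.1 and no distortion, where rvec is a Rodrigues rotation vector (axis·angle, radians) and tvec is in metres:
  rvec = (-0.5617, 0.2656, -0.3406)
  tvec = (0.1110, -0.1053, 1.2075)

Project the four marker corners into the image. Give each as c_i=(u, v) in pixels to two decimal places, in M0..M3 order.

Intrinsics K: fx=424.3, fy=763.7, cx=307.9, cy=242.1
Marker side s = 0.248 m; corners in marker frame (Z=0):
  M0 = (-0.1240, +0.1240, 0)
  M1 = (+0.1240, +0.1240, 0)
  M2 = (+0.1240, -0.1240, 0)
  M3 = (-0.1240, -0.1240, 0)
rvec = (-0.5617, 0.2656, -0.3406), |rvec| = θ = 0.70856 rad = 40.598°
Rodrigues: sinθ=0.65074, 1−cosθ=0.24070; R = I + sinθ·[k]× + (1−cosθ)·[k]×²:
    [+0.91056 +0.24128 +0.33565]
    [-0.38433 +0.79312 +0.47249]
    [-0.15221 -0.55924 +0.81492]
t = (0.1110, -0.1053, 1.2075) m
M0: Pc = R·M0+t = (+0.02801, +0.04070, +1.15703); u = 424.3·(+0.02801)/1.15703 + 307.9 = 318.1714, v = 763.7·(+0.04070)/1.15703 + 242.1 = 268.9667
M1: Pc = R·M1+t = (+0.25383, -0.05461, +1.11928); u = 424.3·(+0.25383)/1.11928 + 307.9 = 404.1220, v = 763.7·(-0.05461)/1.11928 + 242.1 = 204.8387
M2: Pc = R·M2+t = (+0.19399, -0.25130, +1.25797); u = 424.3·(+0.19399)/1.25797 + 307.9 = 373.3309, v = 763.7·(-0.25130)/1.25797 + 242.1 = 89.5363
M3: Pc = R·M3+t = (-0.03183, -0.15599, +1.29572); u = 424.3·(-0.03183)/1.29572 + 307.9 = 297.4773, v = 763.7·(-0.15599)/1.29572 + 242.1 = 150.1592

c0=(318.17, 268.97) c1=(404.12, 204.84) c2=(373.33, 89.54) c3=(297.48, 150.16)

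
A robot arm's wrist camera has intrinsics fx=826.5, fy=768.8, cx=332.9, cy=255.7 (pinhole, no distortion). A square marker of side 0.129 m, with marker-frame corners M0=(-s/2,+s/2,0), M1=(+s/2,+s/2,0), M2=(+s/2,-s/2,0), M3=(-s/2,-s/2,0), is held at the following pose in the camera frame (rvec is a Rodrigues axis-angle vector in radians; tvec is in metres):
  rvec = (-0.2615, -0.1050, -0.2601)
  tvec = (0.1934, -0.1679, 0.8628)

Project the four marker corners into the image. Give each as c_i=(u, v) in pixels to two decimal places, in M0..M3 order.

c0=(479.43, 171.12) c1=(596.14, 145.02) c2=(554.77, 44.63) c3=(441.40, 67.77)

Intrinsics K: fx=826.5, fy=768.8, cx=332.9, cy=255.7
Marker side s = 0.129 m; corners in marker frame (Z=0):
  M0 = (-0.0645, +0.0645, 0)
  M1 = (+0.0645, +0.0645, 0)
  M2 = (+0.0645, -0.0645, 0)
  M3 = (-0.0645, -0.0645, 0)
rvec = (-0.2615, -0.1050, -0.2601), |rvec| = θ = 0.38348 rad = 21.972°
Rodrigues: sinθ=0.37415, 1−cosθ=0.07263; R = I + sinθ·[k]× + (1−cosθ)·[k]×²:
    [+0.96114 +0.26733 -0.06885]
    [-0.24021 +0.93281 +0.26863]
    [+0.13604 -0.24165 +0.96078]
t = (0.1934, -0.1679, 0.8628) m
M0: Pc = R·M0+t = (+0.14865, -0.09224, +0.83844); u = 826.5·(+0.14865)/0.83844 + 332.9 = 479.4326, v = 768.8·(-0.09224)/0.83844 + 255.7 = 171.1212
M1: Pc = R·M1+t = (+0.27264, -0.12323, +0.85599); u = 826.5·(+0.27264)/0.85599 + 332.9 = 596.1445, v = 768.8·(-0.12323)/0.85599 + 255.7 = 145.0243
M2: Pc = R·M2+t = (+0.23815, -0.24356, +0.88716); u = 826.5·(+0.23815)/0.88716 + 332.9 = 554.7668, v = 768.8·(-0.24356)/0.88716 + 255.7 = 44.6347
M3: Pc = R·M3+t = (+0.11416, -0.21257, +0.86961); u = 826.5·(+0.11416)/0.86961 + 332.9 = 441.4036, v = 768.8·(-0.21257)/0.86961 + 255.7 = 67.7702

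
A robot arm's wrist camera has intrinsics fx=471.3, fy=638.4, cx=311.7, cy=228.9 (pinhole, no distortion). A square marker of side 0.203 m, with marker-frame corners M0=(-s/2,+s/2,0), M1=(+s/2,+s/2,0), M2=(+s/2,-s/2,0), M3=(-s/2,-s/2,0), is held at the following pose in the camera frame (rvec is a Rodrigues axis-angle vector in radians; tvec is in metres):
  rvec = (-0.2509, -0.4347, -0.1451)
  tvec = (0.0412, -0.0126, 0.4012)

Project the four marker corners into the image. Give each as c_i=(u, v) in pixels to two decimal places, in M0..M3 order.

Intrinsics K: fx=471.3, fy=638.4, cx=311.7, cy=228.9
Marker side s = 0.203 m; corners in marker frame (Z=0):
  M0 = (-0.1015, +0.1015, 0)
  M1 = (+0.1015, +0.1015, 0)
  M2 = (+0.1015, -0.1015, 0)
  M3 = (-0.1015, -0.1015, 0)
rvec = (-0.2509, -0.4347, -0.1451), |rvec| = θ = 0.52246 rad = 29.935°
Rodrigues: sinθ=0.49902, 1−cosθ=0.13341; R = I + sinθ·[k]× + (1−cosθ)·[k]×²:
    [+0.89736 +0.19189 -0.39740]
    [-0.08528 +0.95894 +0.27047]
    [+0.43298 -0.20881 +0.87688]
t = (0.0412, -0.0126, 0.4012) m
M0: Pc = R·M0+t = (-0.03040, +0.09339, +0.33606); u = 471.3·(-0.03040)/0.33606 + 311.7 = 269.0592, v = 638.4·(+0.09339)/0.33606 + 228.9 = 406.3091
M1: Pc = R·M1+t = (+0.15176, +0.07608, +0.42395); u = 471.3·(+0.15176)/0.42395 + 311.7 = 480.4072, v = 638.4·(+0.07608)/0.42395 + 228.9 = 343.4580
M2: Pc = R·M2+t = (+0.11280, -0.11859, +0.46634); u = 471.3·(+0.11280)/0.46634 + 311.7 = 425.7040, v = 638.4·(-0.11859)/0.46634 + 228.9 = 66.5572
M3: Pc = R·M3+t = (-0.06936, -0.10128, +0.37845); u = 471.3·(-0.06936)/0.37845 + 311.7 = 225.3237, v = 638.4·(-0.10128)/0.37845 + 228.9 = 58.0571

c0=(269.06, 406.31) c1=(480.41, 343.46) c2=(425.70, 66.56) c3=(225.32, 58.06)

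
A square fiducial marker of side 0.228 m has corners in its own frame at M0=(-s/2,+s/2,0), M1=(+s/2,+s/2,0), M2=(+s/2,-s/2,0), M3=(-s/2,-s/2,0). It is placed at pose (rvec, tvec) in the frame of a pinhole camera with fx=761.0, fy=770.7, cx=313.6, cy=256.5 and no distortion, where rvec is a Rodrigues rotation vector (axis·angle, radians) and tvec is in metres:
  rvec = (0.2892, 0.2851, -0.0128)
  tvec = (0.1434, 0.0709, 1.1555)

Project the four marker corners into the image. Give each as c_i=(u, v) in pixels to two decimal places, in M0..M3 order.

c0=(338.59, 368.37) c1=(484.09, 378.82) c2=(485.60, 231.67) c3=(331.99, 228.75)

Intrinsics K: fx=761.0, fy=770.7, cx=313.6, cy=256.5
Marker side s = 0.228 m; corners in marker frame (Z=0):
  M0 = (-0.1140, +0.1140, 0)
  M1 = (+0.1140, +0.1140, 0)
  M2 = (+0.1140, -0.1140, 0)
  M3 = (-0.1140, -0.1140, 0)
rvec = (0.2892, 0.2851, -0.0128), |rvec| = θ = 0.40630 rad = 23.279°
Rodrigues: sinθ=0.39522, 1−cosθ=0.08141; R = I + sinθ·[k]× + (1−cosθ)·[k]×²:
    [+0.95983 +0.05311 +0.27549]
    [+0.02821 +0.95867 -0.28311]
    [-0.27915 +0.27951 +0.91867]
t = (0.1434, 0.0709, 1.1555) m
M0: Pc = R·M0+t = (+0.04003, +0.17697, +1.21919); u = 761.0·(+0.04003)/1.21919 + 313.6 = 338.5885, v = 770.7·(+0.17697)/1.21919 + 256.5 = 368.3720
M1: Pc = R·M1+t = (+0.25888, +0.18340, +1.15554); u = 761.0·(+0.25888)/1.15554 + 313.6 = 484.0868, v = 770.7·(+0.18340)/1.15554 + 256.5 = 378.8236
M2: Pc = R·M2+t = (+0.24677, -0.03517, +1.09181); u = 761.0·(+0.24677)/1.09181 + 313.6 = 485.5975, v = 770.7·(-0.03517)/1.09181 + 256.5 = 231.6719
M3: Pc = R·M3+t = (+0.02792, -0.04160, +1.15546); u = 761.0·(+0.02792)/1.15546 + 313.6 = 331.9912, v = 770.7·(-0.04160)/1.15546 + 256.5 = 228.7493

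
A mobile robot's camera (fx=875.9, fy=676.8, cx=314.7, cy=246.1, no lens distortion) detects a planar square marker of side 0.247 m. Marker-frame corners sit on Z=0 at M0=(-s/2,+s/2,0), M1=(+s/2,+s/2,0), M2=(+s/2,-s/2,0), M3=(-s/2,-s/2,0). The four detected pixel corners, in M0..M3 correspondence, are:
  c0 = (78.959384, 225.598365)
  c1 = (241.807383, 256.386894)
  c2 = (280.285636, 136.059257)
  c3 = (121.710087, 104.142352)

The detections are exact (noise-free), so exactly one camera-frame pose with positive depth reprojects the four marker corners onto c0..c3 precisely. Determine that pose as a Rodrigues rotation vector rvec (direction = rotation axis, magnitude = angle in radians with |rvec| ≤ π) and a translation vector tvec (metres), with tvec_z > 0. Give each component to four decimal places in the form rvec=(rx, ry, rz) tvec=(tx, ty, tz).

rvec=(-0.1116, -0.0957, 0.2374) tvec=(-0.2006, -0.1289, 1.3193)

Intrinsics K: fx=875.9, fy=676.8, cx=314.7, cy=246.1
Marker side s = 0.247 m; corners in marker frame (Z=0):
  M0 = (-0.1235, +0.1235, 0)
  M1 = (+0.1235, +0.1235, 0)
  M2 = (+0.1235, -0.1235, 0)
  M3 = (-0.1235, -0.1235, 0)
Detected image corners:
  c0 = (78.959384, 225.598365) px
  c1 = (241.807383, 256.386894) px
  c2 = (280.285636, 136.059257) px
  c3 = (121.710087, 104.142352) px
Planar DLT: solve 8×8 A·h = b for H (H[2,2]=1):
  H  [+661.69811 -180.99728 +181.53339]
  H  [+138.09265 +472.80438 +179.97896]
  H  [+0.06166 -0.09205 +1.00000]
B = K⁻¹H; ‖b₁‖=0.757964, ‖b₂‖=0.757964; λ = 2/(‖b₁‖+‖b₂‖) = 1.319325, sign → tz>0 ⇒ λ=+1.319325
r₁ = λ·B[:,0] = (+0.96745,+0.23961,+0.08135); r₂ = λ·B[:,1] = (-0.22900,+0.96582,-0.12144)
r₃ = r₁×r₂ = (-0.10767,+0.09886,+0.98926); SVD([r₁ r₂ r₃]) → R = UVᵀ:
  R  [+0.96745 -0.22900 -0.10767]
  R  [+0.23961 +0.96582 +0.09886]
  R  [+0.08135 -0.12144 +0.98926]
t = (-0.20058, -0.12889, +1.31932) m
tr R = 2.922537; θ = arccos((tr R − 1)/2) = 0.279228 rad = 15.999°
axis k = ((R−Rᵀ)₃₂, (R−Rᵀ)₁₃, (R−Rᵀ)₂₁) / (2 sinθ) = (-0.399652, -0.342905, +0.850115)
rvec = θ·k = (-0.111594, -0.095749, +0.237376)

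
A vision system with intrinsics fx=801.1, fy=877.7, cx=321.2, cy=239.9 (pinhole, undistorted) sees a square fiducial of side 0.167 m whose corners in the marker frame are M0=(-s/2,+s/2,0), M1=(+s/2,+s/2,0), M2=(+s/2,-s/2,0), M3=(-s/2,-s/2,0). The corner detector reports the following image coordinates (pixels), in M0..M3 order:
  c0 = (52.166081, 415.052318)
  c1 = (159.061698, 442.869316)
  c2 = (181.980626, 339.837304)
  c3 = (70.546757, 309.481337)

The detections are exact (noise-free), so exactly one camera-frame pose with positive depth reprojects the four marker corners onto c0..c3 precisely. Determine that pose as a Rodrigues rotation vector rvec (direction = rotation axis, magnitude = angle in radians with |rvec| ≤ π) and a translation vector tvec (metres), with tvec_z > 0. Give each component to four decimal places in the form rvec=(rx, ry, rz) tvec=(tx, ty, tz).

rvec=(0.3337, -0.0449, 0.2689) tvec=(-0.3096, 0.1902, 1.2088)

Intrinsics K: fx=801.1, fy=877.7, cx=321.2, cy=239.9
Marker side s = 0.167 m; corners in marker frame (Z=0):
  M0 = (-0.0835, +0.0835, 0)
  M1 = (+0.0835, +0.0835, 0)
  M2 = (+0.0835, -0.0835, 0)
  M3 = (-0.0835, -0.0835, 0)
Detected image corners:
  c0 = (52.166081, 415.052318) px
  c1 = (159.061698, 442.869316) px
  c2 = (181.980626, 339.837304) px
  c3 = (70.546757, 309.481337) px
Planar DLT: solve 8×8 A·h = b for H (H[2,2]=1):
  H  [+661.79071 -93.28191 +116.04286]
  H  [+201.32923 +723.48478 +378.04188]
  H  [+0.07252 +0.26265 +1.00000]
B = K⁻¹H; ‖b₁‖=0.827301, ‖b₂‖=0.827301; λ = 2/(‖b₁‖+‖b₂‖) = 1.208750, sign → tz>0 ⇒ λ=+1.208750
r₁ = λ·B[:,0] = (+0.96341,+0.25331,+0.08766); r₂ = λ·B[:,1] = (-0.26804,+0.90959,+0.31748)
r₃ = r₁×r₂ = (+0.00069,-0.32936,+0.94420); SVD([r₁ r₂ r₃]) → R = UVᵀ:
  R  [+0.96341 -0.26804 +0.00069]
  R  [+0.25331 +0.90959 -0.32936]
  R  [+0.08766 +0.31748 +0.94420]
t = (-0.30955, +0.19025, +1.20875) m
tr R = 2.817201; θ = arccos((tr R − 1)/2) = 0.430875 rad = 24.687°
axis k = ((R−Rᵀ)₃₂, (R−Rᵀ)₁₃, (R−Rᵀ)₂₁) / (2 sinθ) = (+0.774357, -0.104109, +0.624125)
rvec = θ·k = (+0.333651, -0.044858, +0.268920)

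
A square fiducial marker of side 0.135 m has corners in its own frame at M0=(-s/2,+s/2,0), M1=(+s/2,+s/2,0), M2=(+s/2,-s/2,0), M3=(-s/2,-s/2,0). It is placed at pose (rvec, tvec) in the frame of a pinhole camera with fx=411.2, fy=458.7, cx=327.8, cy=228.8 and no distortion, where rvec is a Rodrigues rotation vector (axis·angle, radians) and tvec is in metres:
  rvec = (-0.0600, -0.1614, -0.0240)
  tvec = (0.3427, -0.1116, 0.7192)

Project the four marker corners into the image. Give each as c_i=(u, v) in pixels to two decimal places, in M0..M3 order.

c0=(490.10, 200.83) c1=(560.66, 200.04) c2=(556.02, 116.16) c3=(486.09, 114.37)

Intrinsics K: fx=411.2, fy=458.7, cx=327.8, cy=228.8
Marker side s = 0.135 m; corners in marker frame (Z=0):
  M0 = (-0.0675, +0.0675, 0)
  M1 = (+0.0675, +0.0675, 0)
  M2 = (+0.0675, -0.0675, 0)
  M3 = (-0.0675, -0.0675, 0)
rvec = (-0.0600, -0.1614, -0.0240), |rvec| = θ = 0.17386 rad = 9.961°
Rodrigues: sinθ=0.17298, 1−cosθ=0.01507; R = I + sinθ·[k]× + (1−cosθ)·[k]×²:
    [+0.98672 +0.02871 -0.15987]
    [-0.01905 +0.99792 +0.06163]
    [+0.16131 -0.05777 +0.98521]
t = (0.3427, -0.1116, 0.7192) m
M0: Pc = R·M0+t = (+0.27803, -0.04295, +0.70441); u = 411.2·(+0.27803)/0.70441 + 327.8 = 490.1021, v = 458.7·(-0.04295)/0.70441 + 228.8 = 200.8287
M1: Pc = R·M1+t = (+0.41124, -0.04553, +0.72619); u = 411.2·(+0.41124)/0.72619 + 327.8 = 560.6630, v = 458.7·(-0.04553)/0.72619 + 228.8 = 200.0431
M2: Pc = R·M2+t = (+0.40737, -0.18025, +0.73399); u = 411.2·(+0.40737)/0.73399 + 327.8 = 556.0175, v = 458.7·(-0.18025)/0.73399 + 228.8 = 116.1571
M3: Pc = R·M3+t = (+0.27416, -0.17767, +0.71221); u = 411.2·(+0.27416)/0.71221 + 327.8 = 486.0873, v = 458.7·(-0.17767)/0.71221 + 228.8 = 114.3692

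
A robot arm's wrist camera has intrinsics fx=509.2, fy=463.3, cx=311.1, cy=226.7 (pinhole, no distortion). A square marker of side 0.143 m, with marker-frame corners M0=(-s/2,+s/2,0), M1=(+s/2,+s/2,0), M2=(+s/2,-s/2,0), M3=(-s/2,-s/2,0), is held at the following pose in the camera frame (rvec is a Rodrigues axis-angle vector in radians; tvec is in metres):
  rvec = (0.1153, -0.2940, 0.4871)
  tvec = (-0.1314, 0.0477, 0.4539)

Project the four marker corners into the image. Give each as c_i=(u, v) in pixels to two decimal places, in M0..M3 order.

Intrinsics K: fx=509.2, fy=463.3, cx=311.1, cy=226.7
Marker side s = 0.143 m; corners in marker frame (Z=0):
  M0 = (-0.0715, +0.0715, 0)
  M1 = (+0.0715, +0.0715, 0)
  M2 = (+0.0715, -0.0715, 0)
  M3 = (-0.0715, -0.0715, 0)
rvec = (0.1153, -0.2940, 0.4871), |rvec| = θ = 0.58051 rad = 33.261°
Rodrigues: sinθ=0.54845, 1−cosθ=0.16382; R = I + sinθ·[k]× + (1−cosθ)·[k]×²:
    [+0.84264 -0.47668 -0.25046]
    [+0.44372 +0.87820 -0.17855]
    [+0.30506 +0.03932 +0.95152]
t = (-0.1314, 0.0477, 0.4539) m
M0: Pc = R·M0+t = (-0.22573, +0.07877, +0.43490); u = 509.2·(-0.22573)/0.43490 + 311.1 = 46.8032, v = 463.3·(+0.07877)/0.43490 + 226.7 = 310.6089
M1: Pc = R·M1+t = (-0.10523, +0.14222, +0.47852); u = 509.2·(-0.10523)/0.47852 + 311.1 = 199.1204, v = 463.3·(+0.14222)/0.47852 + 226.7 = 364.3928
M2: Pc = R·M2+t = (-0.03707, +0.01663, +0.47290); u = 509.2·(-0.03707)/0.47290 + 311.1 = 271.1861, v = 463.3·(+0.01663)/0.47290 + 226.7 = 242.9971
M3: Pc = R·M3+t = (-0.15757, -0.04682, +0.42928); u = 509.2·(-0.15757)/0.42928 + 311.1 = 124.1975, v = 463.3·(-0.04682)/0.42928 + 226.7 = 176.1722

c0=(46.80, 310.61) c1=(199.12, 364.39) c2=(271.19, 243.00) c3=(124.20, 176.17)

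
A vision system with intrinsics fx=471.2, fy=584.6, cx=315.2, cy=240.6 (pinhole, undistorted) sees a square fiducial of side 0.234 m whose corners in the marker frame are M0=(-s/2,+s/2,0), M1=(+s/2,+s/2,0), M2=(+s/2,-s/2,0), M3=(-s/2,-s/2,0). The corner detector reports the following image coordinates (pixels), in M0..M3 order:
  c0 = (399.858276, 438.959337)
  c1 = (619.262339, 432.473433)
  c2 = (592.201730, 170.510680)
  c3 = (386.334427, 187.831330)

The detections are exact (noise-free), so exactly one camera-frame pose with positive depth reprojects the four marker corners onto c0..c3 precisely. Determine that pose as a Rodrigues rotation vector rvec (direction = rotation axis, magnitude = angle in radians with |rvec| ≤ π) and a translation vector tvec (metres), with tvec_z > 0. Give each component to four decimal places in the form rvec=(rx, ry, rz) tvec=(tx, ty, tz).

Intrinsics K: fx=471.2, fy=584.6, cx=315.2, cy=240.6
Marker side s = 0.234 m; corners in marker frame (Z=0):
  M0 = (-0.1170, +0.1170, 0)
  M1 = (+0.1170, +0.1170, 0)
  M2 = (+0.1170, -0.1170, 0)
  M3 = (-0.1170, -0.1170, 0)
Detected image corners:
  c0 = (399.858276, 438.959337) px
  c1 = (619.262339, 432.473433) px
  c2 = (592.201730, 170.510680) px
  c3 = (386.334427, 187.831330) px
Planar DLT: solve 8×8 A·h = b for H (H[2,2]=1):
  H  [+811.82563 -40.63879 +496.72151]
  H  [-110.66376 +1017.82504 +303.76989]
  H  [-0.19226 -0.25371 +1.00000]
B = K⁻¹H; ‖b₁‖=1.864708, ‖b₂‖=1.864708; λ = 2/(‖b₁‖+‖b₂‖) = 0.536277, sign → tz>0 ⇒ λ=+0.536277
r₁ = λ·B[:,0] = (+0.99291,-0.05908,-0.10310); r₂ = λ·B[:,1] = (+0.04476,+0.98969,-0.13606)
r₃ = r₁×r₂ = (+0.11008,+0.13048,+0.98532); SVD([r₁ r₂ r₃]) → R = UVᵀ:
  R  [+0.99291 +0.04476 +0.11008]
  R  [-0.05908 +0.98969 +0.13048]
  R  [-0.10310 -0.13606 +0.98532]
t = (+0.20659, +0.05795, +0.53628) m
tr R = 2.967924; θ = arccos((tr R − 1)/2) = 0.179337 rad = 10.275°
axis k = ((R−Rᵀ)₃₂, (R−Rᵀ)₁₃, (R−Rᵀ)₂₁) / (2 sinθ) = (-0.747125, +0.597556, -0.291086)
rvec = θ·k = (-0.133987, +0.107164, -0.052202)

rvec=(-0.1340, 0.1072, -0.0522) tvec=(0.2066, 0.0579, 0.5363)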